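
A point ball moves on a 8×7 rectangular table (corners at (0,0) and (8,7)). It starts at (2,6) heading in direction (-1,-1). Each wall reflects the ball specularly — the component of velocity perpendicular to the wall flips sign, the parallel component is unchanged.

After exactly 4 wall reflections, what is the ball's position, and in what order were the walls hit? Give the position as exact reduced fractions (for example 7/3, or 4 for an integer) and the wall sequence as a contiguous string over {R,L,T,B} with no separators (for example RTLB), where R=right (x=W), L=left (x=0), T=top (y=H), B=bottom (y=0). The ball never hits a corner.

1. t=2 → L at (0,4); v=(1,-1)
2. t=4 → B at (4,0); v=(1,1)
3. t=4 → R at (8,4); v=(-1,1)
4. t=3 → T at (5,7); v=(-1,-1)

Final position: (5,7)
Wall sequence: LBRT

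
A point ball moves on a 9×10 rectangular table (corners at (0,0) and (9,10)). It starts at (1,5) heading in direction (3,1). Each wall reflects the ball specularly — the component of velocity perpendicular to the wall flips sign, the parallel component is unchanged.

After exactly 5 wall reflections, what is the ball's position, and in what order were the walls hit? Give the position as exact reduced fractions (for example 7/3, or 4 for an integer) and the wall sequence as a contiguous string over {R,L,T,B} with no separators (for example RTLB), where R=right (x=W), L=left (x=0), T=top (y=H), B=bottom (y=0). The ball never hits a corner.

Final position: (0,10/3)
Wall sequence: RTLRL

1. t=8/3 → R at (9,23/3); v=(-3,1)
2. t=7/3 → T at (2,10); v=(-3,-1)
3. t=2/3 → L at (0,28/3); v=(3,-1)
4. t=3 → R at (9,19/3); v=(-3,-1)
5. t=3 → L at (0,10/3); v=(3,-1)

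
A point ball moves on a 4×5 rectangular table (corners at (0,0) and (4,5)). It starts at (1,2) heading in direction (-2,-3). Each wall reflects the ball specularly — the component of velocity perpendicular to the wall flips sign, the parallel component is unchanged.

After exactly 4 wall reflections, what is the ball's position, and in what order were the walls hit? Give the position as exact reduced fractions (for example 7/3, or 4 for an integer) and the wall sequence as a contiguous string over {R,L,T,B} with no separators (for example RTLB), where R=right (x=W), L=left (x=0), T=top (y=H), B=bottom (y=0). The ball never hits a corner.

Final position: (4,9/2)
Wall sequence: LBTR

1. t=1/2 → L at (0,1/2); v=(2,-3)
2. t=1/6 → B at (1/3,0); v=(2,3)
3. t=5/3 → T at (11/3,5); v=(2,-3)
4. t=1/6 → R at (4,9/2); v=(-2,-3)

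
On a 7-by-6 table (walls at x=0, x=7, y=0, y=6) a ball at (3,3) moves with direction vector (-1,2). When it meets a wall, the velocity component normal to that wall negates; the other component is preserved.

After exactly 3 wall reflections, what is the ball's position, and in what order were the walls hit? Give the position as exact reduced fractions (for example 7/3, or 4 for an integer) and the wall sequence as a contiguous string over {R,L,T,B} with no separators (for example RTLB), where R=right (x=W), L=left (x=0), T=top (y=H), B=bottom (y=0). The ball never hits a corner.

1. t=3/2 → T at (3/2,6); v=(-1,-2)
2. t=3/2 → L at (0,3); v=(1,-2)
3. t=3/2 → B at (3/2,0); v=(1,2)

Final position: (3/2,0)
Wall sequence: TLB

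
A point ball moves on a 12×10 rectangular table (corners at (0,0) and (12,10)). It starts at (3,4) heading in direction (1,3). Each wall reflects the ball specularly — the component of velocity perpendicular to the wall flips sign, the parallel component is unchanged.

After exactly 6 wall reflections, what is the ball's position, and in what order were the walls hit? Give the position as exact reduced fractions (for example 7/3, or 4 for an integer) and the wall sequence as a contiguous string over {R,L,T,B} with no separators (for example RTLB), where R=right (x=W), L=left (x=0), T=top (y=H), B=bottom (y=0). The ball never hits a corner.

Final position: (17/3,10)
Wall sequence: TBTRBT

1. t=2 → T at (5,10); v=(1,-3)
2. t=10/3 → B at (25/3,0); v=(1,3)
3. t=10/3 → T at (35/3,10); v=(1,-3)
4. t=1/3 → R at (12,9); v=(-1,-3)
5. t=3 → B at (9,0); v=(-1,3)
6. t=10/3 → T at (17/3,10); v=(-1,-3)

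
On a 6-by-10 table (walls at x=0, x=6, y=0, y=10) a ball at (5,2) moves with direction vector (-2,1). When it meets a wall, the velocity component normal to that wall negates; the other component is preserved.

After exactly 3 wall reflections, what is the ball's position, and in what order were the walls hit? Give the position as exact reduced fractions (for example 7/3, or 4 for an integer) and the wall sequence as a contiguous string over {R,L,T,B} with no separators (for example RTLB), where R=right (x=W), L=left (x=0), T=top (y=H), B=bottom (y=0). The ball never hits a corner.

1. t=5/2 → L at (0,9/2); v=(2,1)
2. t=3 → R at (6,15/2); v=(-2,1)
3. t=5/2 → T at (1,10); v=(-2,-1)

Final position: (1,10)
Wall sequence: LRT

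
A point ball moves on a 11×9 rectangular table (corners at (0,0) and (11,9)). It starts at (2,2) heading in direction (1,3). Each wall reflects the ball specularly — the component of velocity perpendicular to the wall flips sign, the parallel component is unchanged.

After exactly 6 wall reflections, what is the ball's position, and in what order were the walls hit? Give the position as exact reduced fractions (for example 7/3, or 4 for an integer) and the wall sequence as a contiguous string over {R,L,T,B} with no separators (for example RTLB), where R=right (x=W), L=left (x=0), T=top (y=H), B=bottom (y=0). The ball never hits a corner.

Final position: (17/3,9)
Wall sequence: TBTRBT

1. t=7/3 → T at (13/3,9); v=(1,-3)
2. t=3 → B at (22/3,0); v=(1,3)
3. t=3 → T at (31/3,9); v=(1,-3)
4. t=2/3 → R at (11,7); v=(-1,-3)
5. t=7/3 → B at (26/3,0); v=(-1,3)
6. t=3 → T at (17/3,9); v=(-1,-3)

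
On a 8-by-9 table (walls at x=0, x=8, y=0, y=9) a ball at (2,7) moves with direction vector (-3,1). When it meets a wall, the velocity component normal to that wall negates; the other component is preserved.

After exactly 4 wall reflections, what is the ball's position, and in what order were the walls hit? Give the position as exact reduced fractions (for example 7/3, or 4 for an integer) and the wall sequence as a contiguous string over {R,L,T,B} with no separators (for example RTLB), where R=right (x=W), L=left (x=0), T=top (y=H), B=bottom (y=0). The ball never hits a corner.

1. t=2/3 → L at (0,23/3); v=(3,1)
2. t=4/3 → T at (4,9); v=(3,-1)
3. t=4/3 → R at (8,23/3); v=(-3,-1)
4. t=8/3 → L at (0,5); v=(3,-1)

Final position: (0,5)
Wall sequence: LTRL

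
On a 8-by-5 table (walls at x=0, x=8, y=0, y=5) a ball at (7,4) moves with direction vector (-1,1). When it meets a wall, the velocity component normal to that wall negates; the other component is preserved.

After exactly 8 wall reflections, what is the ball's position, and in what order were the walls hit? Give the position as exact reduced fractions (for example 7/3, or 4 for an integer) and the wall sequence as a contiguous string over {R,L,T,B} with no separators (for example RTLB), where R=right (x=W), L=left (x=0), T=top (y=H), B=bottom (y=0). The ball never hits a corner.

1. t=1 → T at (6,5); v=(-1,-1)
2. t=5 → B at (1,0); v=(-1,1)
3. t=1 → L at (0,1); v=(1,1)
4. t=4 → T at (4,5); v=(1,-1)
5. t=4 → R at (8,1); v=(-1,-1)
6. t=1 → B at (7,0); v=(-1,1)
7. t=5 → T at (2,5); v=(-1,-1)
8. t=2 → L at (0,3); v=(1,-1)

Final position: (0,3)
Wall sequence: TBLTRBTL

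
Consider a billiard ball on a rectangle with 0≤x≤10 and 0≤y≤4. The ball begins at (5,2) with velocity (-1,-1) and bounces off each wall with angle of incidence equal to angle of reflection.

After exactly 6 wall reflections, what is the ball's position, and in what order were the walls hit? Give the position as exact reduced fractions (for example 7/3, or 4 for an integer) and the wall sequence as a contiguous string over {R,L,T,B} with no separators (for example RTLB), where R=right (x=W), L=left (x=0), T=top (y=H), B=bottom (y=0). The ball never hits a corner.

Final position: (10,3)
Wall sequence: BLTBTR

1. t=2 → B at (3,0); v=(-1,1)
2. t=3 → L at (0,3); v=(1,1)
3. t=1 → T at (1,4); v=(1,-1)
4. t=4 → B at (5,0); v=(1,1)
5. t=4 → T at (9,4); v=(1,-1)
6. t=1 → R at (10,3); v=(-1,-1)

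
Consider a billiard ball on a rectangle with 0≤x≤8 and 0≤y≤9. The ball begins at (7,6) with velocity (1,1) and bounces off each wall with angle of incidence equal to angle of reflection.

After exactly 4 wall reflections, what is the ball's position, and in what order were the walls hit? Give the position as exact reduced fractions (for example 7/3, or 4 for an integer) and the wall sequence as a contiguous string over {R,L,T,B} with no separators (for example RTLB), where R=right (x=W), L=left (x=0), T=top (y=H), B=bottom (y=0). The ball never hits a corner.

Final position: (3,0)
Wall sequence: RTLB

1. t=1 → R at (8,7); v=(-1,1)
2. t=2 → T at (6,9); v=(-1,-1)
3. t=6 → L at (0,3); v=(1,-1)
4. t=3 → B at (3,0); v=(1,1)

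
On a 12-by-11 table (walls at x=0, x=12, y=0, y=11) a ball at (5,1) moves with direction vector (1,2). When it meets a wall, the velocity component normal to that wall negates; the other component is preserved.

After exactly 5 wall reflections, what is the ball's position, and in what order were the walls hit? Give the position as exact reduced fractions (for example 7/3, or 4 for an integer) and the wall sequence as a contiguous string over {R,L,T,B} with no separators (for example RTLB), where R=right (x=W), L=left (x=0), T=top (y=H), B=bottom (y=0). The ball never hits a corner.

Final position: (0,5)
Wall sequence: TRBTL

1. t=5 → T at (10,11); v=(1,-2)
2. t=2 → R at (12,7); v=(-1,-2)
3. t=7/2 → B at (17/2,0); v=(-1,2)
4. t=11/2 → T at (3,11); v=(-1,-2)
5. t=3 → L at (0,5); v=(1,-2)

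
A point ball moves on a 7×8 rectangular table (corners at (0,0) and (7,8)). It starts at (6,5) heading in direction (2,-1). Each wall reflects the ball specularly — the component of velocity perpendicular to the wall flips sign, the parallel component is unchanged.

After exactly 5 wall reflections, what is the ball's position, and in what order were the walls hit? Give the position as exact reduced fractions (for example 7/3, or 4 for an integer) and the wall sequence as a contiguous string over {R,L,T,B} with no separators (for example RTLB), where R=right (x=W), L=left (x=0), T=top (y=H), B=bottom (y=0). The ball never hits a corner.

Final position: (0,6)
Wall sequence: RLBRL

1. t=1/2 → R at (7,9/2); v=(-2,-1)
2. t=7/2 → L at (0,1); v=(2,-1)
3. t=1 → B at (2,0); v=(2,1)
4. t=5/2 → R at (7,5/2); v=(-2,1)
5. t=7/2 → L at (0,6); v=(2,1)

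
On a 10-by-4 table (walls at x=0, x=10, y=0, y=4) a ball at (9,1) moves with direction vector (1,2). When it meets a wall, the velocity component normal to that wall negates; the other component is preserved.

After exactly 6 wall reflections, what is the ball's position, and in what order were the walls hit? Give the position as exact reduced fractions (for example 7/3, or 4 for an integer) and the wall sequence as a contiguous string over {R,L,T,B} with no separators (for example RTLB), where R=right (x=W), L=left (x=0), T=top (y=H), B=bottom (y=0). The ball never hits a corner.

1. t=1 → R at (10,3); v=(-1,2)
2. t=1/2 → T at (19/2,4); v=(-1,-2)
3. t=2 → B at (15/2,0); v=(-1,2)
4. t=2 → T at (11/2,4); v=(-1,-2)
5. t=2 → B at (7/2,0); v=(-1,2)
6. t=2 → T at (3/2,4); v=(-1,-2)

Final position: (3/2,4)
Wall sequence: RTBTBT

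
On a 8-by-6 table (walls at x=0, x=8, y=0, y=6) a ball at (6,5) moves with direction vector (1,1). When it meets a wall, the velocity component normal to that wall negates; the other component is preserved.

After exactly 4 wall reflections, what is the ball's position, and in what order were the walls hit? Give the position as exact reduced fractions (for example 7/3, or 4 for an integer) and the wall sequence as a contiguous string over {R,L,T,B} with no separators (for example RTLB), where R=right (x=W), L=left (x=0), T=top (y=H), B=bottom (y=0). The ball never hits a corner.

1. t=1 → T at (7,6); v=(1,-1)
2. t=1 → R at (8,5); v=(-1,-1)
3. t=5 → B at (3,0); v=(-1,1)
4. t=3 → L at (0,3); v=(1,1)

Final position: (0,3)
Wall sequence: TRBL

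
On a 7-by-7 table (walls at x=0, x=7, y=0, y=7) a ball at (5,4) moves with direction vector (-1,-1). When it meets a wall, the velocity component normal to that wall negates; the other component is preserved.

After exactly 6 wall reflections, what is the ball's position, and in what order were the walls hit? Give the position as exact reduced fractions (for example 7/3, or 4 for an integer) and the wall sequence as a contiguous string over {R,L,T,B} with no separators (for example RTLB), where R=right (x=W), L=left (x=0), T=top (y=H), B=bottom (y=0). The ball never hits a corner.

Final position: (0,1)
Wall sequence: BLTRBL

1. t=4 → B at (1,0); v=(-1,1)
2. t=1 → L at (0,1); v=(1,1)
3. t=6 → T at (6,7); v=(1,-1)
4. t=1 → R at (7,6); v=(-1,-1)
5. t=6 → B at (1,0); v=(-1,1)
6. t=1 → L at (0,1); v=(1,1)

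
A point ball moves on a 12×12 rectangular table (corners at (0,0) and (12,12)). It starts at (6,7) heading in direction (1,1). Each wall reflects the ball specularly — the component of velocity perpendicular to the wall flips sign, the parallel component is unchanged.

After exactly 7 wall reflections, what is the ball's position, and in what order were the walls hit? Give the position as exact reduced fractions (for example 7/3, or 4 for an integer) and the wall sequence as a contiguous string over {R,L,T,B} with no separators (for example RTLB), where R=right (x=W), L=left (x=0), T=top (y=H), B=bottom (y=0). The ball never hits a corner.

Final position: (1,0)
Wall sequence: TRBLTRB

1. t=5 → T at (11,12); v=(1,-1)
2. t=1 → R at (12,11); v=(-1,-1)
3. t=11 → B at (1,0); v=(-1,1)
4. t=1 → L at (0,1); v=(1,1)
5. t=11 → T at (11,12); v=(1,-1)
6. t=1 → R at (12,11); v=(-1,-1)
7. t=11 → B at (1,0); v=(-1,1)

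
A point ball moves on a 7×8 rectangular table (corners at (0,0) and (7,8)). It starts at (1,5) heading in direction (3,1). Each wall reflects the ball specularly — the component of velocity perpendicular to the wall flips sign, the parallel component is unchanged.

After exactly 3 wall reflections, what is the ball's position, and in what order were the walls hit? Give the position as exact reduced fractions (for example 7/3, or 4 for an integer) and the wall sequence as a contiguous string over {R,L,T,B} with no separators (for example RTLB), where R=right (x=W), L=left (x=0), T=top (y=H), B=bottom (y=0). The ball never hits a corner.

1. t=2 → R at (7,7); v=(-3,1)
2. t=1 → T at (4,8); v=(-3,-1)
3. t=4/3 → L at (0,20/3); v=(3,-1)

Final position: (0,20/3)
Wall sequence: RTL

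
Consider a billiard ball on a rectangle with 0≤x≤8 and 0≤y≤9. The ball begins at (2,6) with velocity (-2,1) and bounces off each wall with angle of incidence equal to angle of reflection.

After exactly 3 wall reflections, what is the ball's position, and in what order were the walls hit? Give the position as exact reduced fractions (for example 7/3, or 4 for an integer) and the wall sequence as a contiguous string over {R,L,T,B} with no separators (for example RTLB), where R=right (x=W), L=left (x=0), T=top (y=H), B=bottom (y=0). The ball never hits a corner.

Final position: (8,7)
Wall sequence: LTR

1. t=1 → L at (0,7); v=(2,1)
2. t=2 → T at (4,9); v=(2,-1)
3. t=2 → R at (8,7); v=(-2,-1)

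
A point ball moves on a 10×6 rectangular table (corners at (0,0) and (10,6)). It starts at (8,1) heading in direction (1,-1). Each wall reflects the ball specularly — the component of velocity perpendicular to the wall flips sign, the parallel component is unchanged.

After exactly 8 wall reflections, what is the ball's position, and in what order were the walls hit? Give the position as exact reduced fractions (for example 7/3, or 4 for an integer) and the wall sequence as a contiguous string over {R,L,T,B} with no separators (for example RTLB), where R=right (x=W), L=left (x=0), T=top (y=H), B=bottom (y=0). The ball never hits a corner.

1. t=1 → B at (9,0); v=(1,1)
2. t=1 → R at (10,1); v=(-1,1)
3. t=5 → T at (5,6); v=(-1,-1)
4. t=5 → L at (0,1); v=(1,-1)
5. t=1 → B at (1,0); v=(1,1)
6. t=6 → T at (7,6); v=(1,-1)
7. t=3 → R at (10,3); v=(-1,-1)
8. t=3 → B at (7,0); v=(-1,1)

Final position: (7,0)
Wall sequence: BRTLBTRB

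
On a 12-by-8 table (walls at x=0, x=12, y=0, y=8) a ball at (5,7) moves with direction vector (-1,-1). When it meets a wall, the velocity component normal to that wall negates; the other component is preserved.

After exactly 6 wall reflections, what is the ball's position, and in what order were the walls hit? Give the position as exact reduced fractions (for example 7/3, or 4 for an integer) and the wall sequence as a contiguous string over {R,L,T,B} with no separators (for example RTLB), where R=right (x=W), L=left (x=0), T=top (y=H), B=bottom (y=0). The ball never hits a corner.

Final position: (0,6)
Wall sequence: LBTRBL

1. t=5 → L at (0,2); v=(1,-1)
2. t=2 → B at (2,0); v=(1,1)
3. t=8 → T at (10,8); v=(1,-1)
4. t=2 → R at (12,6); v=(-1,-1)
5. t=6 → B at (6,0); v=(-1,1)
6. t=6 → L at (0,6); v=(1,1)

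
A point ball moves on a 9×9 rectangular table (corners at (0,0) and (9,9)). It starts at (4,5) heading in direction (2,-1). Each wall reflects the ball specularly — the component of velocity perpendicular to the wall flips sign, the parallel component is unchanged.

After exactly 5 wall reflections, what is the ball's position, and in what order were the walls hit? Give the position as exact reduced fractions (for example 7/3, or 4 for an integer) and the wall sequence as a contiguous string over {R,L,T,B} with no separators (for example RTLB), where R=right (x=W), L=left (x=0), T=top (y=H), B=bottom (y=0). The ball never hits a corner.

1. t=5/2 → R at (9,5/2); v=(-2,-1)
2. t=5/2 → B at (4,0); v=(-2,1)
3. t=2 → L at (0,2); v=(2,1)
4. t=9/2 → R at (9,13/2); v=(-2,1)
5. t=5/2 → T at (4,9); v=(-2,-1)

Final position: (4,9)
Wall sequence: RBLRT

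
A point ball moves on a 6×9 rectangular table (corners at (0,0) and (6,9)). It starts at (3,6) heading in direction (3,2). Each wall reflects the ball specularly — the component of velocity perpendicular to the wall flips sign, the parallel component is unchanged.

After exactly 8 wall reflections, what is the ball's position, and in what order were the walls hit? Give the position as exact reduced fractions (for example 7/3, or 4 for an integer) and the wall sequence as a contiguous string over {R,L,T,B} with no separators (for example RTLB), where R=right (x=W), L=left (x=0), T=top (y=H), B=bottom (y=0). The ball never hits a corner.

1. t=1 → R at (6,8); v=(-3,2)
2. t=1/2 → T at (9/2,9); v=(-3,-2)
3. t=3/2 → L at (0,6); v=(3,-2)
4. t=2 → R at (6,2); v=(-3,-2)
5. t=1 → B at (3,0); v=(-3,2)
6. t=1 → L at (0,2); v=(3,2)
7. t=2 → R at (6,6); v=(-3,2)
8. t=3/2 → T at (3/2,9); v=(-3,-2)

Final position: (3/2,9)
Wall sequence: RTLRBLRT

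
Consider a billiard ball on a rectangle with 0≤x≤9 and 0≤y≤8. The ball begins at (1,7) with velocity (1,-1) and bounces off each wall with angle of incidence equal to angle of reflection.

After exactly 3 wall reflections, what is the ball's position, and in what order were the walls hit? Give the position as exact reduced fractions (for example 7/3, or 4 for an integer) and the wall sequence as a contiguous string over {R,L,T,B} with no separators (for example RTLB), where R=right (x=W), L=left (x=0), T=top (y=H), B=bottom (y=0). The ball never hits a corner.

1. t=7 → B at (8,0); v=(1,1)
2. t=1 → R at (9,1); v=(-1,1)
3. t=7 → T at (2,8); v=(-1,-1)

Final position: (2,8)
Wall sequence: BRT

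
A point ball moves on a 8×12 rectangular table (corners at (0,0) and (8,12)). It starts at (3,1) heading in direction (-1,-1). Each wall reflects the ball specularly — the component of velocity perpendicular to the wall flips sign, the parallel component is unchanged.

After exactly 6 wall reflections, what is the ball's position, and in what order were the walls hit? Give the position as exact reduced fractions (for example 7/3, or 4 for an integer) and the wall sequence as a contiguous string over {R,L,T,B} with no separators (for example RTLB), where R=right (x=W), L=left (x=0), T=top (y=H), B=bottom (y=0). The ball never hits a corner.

Final position: (6,0)
Wall sequence: BLRTLB

1. t=1 → B at (2,0); v=(-1,1)
2. t=2 → L at (0,2); v=(1,1)
3. t=8 → R at (8,10); v=(-1,1)
4. t=2 → T at (6,12); v=(-1,-1)
5. t=6 → L at (0,6); v=(1,-1)
6. t=6 → B at (6,0); v=(1,1)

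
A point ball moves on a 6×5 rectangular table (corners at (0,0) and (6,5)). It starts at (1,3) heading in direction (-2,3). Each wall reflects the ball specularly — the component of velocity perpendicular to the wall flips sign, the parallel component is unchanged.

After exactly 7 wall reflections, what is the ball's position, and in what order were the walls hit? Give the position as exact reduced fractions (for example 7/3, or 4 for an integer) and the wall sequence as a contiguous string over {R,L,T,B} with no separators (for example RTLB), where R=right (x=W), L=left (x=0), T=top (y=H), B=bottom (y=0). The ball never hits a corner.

Final position: (0,5/2)
Wall sequence: LTBRTBL

1. t=1/2 → L at (0,9/2); v=(2,3)
2. t=1/6 → T at (1/3,5); v=(2,-3)
3. t=5/3 → B at (11/3,0); v=(2,3)
4. t=7/6 → R at (6,7/2); v=(-2,3)
5. t=1/2 → T at (5,5); v=(-2,-3)
6. t=5/3 → B at (5/3,0); v=(-2,3)
7. t=5/6 → L at (0,5/2); v=(2,3)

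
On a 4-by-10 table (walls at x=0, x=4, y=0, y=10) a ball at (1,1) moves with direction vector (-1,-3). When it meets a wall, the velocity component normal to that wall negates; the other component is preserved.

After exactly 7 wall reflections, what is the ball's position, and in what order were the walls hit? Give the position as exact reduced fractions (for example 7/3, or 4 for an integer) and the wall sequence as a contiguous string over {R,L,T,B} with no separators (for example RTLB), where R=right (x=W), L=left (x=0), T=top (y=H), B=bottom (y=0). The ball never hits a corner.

Final position: (4/3,10)
Wall sequence: BLTRBLT

1. t=1/3 → B at (2/3,0); v=(-1,3)
2. t=2/3 → L at (0,2); v=(1,3)
3. t=8/3 → T at (8/3,10); v=(1,-3)
4. t=4/3 → R at (4,6); v=(-1,-3)
5. t=2 → B at (2,0); v=(-1,3)
6. t=2 → L at (0,6); v=(1,3)
7. t=4/3 → T at (4/3,10); v=(1,-3)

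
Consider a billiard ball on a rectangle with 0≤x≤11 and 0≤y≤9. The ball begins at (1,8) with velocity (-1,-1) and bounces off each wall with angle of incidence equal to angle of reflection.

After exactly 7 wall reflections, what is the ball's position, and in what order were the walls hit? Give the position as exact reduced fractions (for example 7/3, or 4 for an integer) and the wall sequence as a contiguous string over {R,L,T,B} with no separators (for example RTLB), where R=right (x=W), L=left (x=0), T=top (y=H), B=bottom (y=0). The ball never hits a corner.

1. t=1 → L at (0,7); v=(1,-1)
2. t=7 → B at (7,0); v=(1,1)
3. t=4 → R at (11,4); v=(-1,1)
4. t=5 → T at (6,9); v=(-1,-1)
5. t=6 → L at (0,3); v=(1,-1)
6. t=3 → B at (3,0); v=(1,1)
7. t=8 → R at (11,8); v=(-1,1)

Final position: (11,8)
Wall sequence: LBRTLBR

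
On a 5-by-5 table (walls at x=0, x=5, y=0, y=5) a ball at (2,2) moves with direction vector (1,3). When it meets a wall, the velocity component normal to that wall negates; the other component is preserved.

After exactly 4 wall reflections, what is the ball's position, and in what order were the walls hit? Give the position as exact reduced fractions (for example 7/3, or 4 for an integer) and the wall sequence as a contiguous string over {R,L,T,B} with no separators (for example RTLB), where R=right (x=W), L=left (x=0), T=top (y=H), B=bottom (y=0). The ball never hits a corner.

1. t=1 → T at (3,5); v=(1,-3)
2. t=5/3 → B at (14/3,0); v=(1,3)
3. t=1/3 → R at (5,1); v=(-1,3)
4. t=4/3 → T at (11/3,5); v=(-1,-3)

Final position: (11/3,5)
Wall sequence: TBRT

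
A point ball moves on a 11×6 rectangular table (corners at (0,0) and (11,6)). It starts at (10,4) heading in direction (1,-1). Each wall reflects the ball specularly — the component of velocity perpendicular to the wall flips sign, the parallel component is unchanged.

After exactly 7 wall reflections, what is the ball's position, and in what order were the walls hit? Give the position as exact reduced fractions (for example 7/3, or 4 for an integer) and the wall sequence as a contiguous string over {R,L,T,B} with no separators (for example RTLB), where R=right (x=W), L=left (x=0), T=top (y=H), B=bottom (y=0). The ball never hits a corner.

Final position: (11,5)
Wall sequence: RBTLBTR

1. t=1 → R at (11,3); v=(-1,-1)
2. t=3 → B at (8,0); v=(-1,1)
3. t=6 → T at (2,6); v=(-1,-1)
4. t=2 → L at (0,4); v=(1,-1)
5. t=4 → B at (4,0); v=(1,1)
6. t=6 → T at (10,6); v=(1,-1)
7. t=1 → R at (11,5); v=(-1,-1)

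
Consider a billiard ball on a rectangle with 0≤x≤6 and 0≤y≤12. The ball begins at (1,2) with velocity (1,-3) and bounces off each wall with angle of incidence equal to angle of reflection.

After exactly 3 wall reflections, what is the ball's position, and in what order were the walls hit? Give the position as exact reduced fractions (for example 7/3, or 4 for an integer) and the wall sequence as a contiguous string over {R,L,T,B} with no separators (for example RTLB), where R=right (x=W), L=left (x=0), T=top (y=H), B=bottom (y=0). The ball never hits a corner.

1. t=2/3 → B at (5/3,0); v=(1,3)
2. t=4 → T at (17/3,12); v=(1,-3)
3. t=1/3 → R at (6,11); v=(-1,-3)

Final position: (6,11)
Wall sequence: BTR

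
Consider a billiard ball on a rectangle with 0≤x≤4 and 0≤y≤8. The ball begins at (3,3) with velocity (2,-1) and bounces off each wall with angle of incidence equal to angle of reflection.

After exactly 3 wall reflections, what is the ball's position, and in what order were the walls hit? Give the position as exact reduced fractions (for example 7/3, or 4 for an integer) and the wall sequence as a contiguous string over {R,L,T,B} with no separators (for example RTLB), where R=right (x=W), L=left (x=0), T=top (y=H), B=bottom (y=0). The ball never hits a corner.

1. t=1/2 → R at (4,5/2); v=(-2,-1)
2. t=2 → L at (0,1/2); v=(2,-1)
3. t=1/2 → B at (1,0); v=(2,1)

Final position: (1,0)
Wall sequence: RLB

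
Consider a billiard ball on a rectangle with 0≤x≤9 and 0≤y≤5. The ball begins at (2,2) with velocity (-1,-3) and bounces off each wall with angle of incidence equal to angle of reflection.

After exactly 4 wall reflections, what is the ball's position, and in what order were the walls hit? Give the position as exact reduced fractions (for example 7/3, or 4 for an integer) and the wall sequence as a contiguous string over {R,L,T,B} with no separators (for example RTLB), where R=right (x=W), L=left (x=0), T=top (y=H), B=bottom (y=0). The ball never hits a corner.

1. t=2/3 → B at (4/3,0); v=(-1,3)
2. t=4/3 → L at (0,4); v=(1,3)
3. t=1/3 → T at (1/3,5); v=(1,-3)
4. t=5/3 → B at (2,0); v=(1,3)

Final position: (2,0)
Wall sequence: BLTB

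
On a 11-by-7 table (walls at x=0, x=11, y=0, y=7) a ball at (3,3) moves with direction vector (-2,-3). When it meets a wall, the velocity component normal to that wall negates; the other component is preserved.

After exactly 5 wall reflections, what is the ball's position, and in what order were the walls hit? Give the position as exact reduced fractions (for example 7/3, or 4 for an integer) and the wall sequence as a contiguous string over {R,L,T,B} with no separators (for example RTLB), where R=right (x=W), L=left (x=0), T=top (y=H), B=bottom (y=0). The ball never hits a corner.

1. t=1 → B at (1,0); v=(-2,3)
2. t=1/2 → L at (0,3/2); v=(2,3)
3. t=11/6 → T at (11/3,7); v=(2,-3)
4. t=7/3 → B at (25/3,0); v=(2,3)
5. t=4/3 → R at (11,4); v=(-2,3)

Final position: (11,4)
Wall sequence: BLTBR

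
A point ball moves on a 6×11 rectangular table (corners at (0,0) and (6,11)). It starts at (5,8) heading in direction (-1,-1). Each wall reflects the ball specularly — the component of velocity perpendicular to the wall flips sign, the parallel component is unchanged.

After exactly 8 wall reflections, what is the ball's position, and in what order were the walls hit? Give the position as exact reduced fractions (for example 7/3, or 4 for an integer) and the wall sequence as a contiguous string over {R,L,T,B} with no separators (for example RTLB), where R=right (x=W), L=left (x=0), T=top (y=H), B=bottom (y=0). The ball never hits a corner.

1. t=5 → L at (0,3); v=(1,-1)
2. t=3 → B at (3,0); v=(1,1)
3. t=3 → R at (6,3); v=(-1,1)
4. t=6 → L at (0,9); v=(1,1)
5. t=2 → T at (2,11); v=(1,-1)
6. t=4 → R at (6,7); v=(-1,-1)
7. t=6 → L at (0,1); v=(1,-1)
8. t=1 → B at (1,0); v=(1,1)

Final position: (1,0)
Wall sequence: LBRLTRLB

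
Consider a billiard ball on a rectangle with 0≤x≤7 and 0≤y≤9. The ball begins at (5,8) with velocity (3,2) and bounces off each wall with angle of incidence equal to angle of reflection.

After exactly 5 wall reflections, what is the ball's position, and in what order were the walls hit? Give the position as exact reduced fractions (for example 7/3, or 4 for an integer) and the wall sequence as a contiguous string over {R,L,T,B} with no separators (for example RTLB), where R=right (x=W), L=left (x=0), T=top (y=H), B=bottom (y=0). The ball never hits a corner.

Final position: (7,2/3)
Wall sequence: TRLBR

1. t=1/2 → T at (13/2,9); v=(3,-2)
2. t=1/6 → R at (7,26/3); v=(-3,-2)
3. t=7/3 → L at (0,4); v=(3,-2)
4. t=2 → B at (6,0); v=(3,2)
5. t=1/3 → R at (7,2/3); v=(-3,2)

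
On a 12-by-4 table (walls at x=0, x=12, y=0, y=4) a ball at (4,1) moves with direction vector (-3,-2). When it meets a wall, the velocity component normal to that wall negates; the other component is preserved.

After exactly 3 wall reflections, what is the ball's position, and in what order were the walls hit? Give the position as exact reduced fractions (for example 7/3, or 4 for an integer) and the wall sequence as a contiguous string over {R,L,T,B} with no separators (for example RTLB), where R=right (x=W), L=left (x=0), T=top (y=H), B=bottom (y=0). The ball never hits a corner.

Final position: (7/2,4)
Wall sequence: BLT

1. t=1/2 → B at (5/2,0); v=(-3,2)
2. t=5/6 → L at (0,5/3); v=(3,2)
3. t=7/6 → T at (7/2,4); v=(3,-2)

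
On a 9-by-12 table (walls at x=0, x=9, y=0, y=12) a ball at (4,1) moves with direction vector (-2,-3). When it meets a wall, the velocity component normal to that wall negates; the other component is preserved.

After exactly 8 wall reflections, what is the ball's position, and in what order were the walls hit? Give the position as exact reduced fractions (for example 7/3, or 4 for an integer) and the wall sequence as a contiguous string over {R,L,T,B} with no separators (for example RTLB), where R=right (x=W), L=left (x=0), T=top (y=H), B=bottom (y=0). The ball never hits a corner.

1. t=1/3 → B at (10/3,0); v=(-2,3)
2. t=5/3 → L at (0,5); v=(2,3)
3. t=7/3 → T at (14/3,12); v=(2,-3)
4. t=13/6 → R at (9,11/2); v=(-2,-3)
5. t=11/6 → B at (16/3,0); v=(-2,3)
6. t=8/3 → L at (0,8); v=(2,3)
7. t=4/3 → T at (8/3,12); v=(2,-3)
8. t=19/6 → R at (9,5/2); v=(-2,-3)

Final position: (9,5/2)
Wall sequence: BLTRBLTR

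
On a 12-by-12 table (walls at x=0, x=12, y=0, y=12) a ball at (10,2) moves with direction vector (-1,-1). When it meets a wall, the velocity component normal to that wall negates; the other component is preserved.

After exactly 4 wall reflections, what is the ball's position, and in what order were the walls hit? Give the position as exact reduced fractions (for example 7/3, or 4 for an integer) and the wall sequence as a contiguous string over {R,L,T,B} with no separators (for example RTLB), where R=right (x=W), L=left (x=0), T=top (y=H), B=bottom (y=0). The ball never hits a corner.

1. t=2 → B at (8,0); v=(-1,1)
2. t=8 → L at (0,8); v=(1,1)
3. t=4 → T at (4,12); v=(1,-1)
4. t=8 → R at (12,4); v=(-1,-1)

Final position: (12,4)
Wall sequence: BLTR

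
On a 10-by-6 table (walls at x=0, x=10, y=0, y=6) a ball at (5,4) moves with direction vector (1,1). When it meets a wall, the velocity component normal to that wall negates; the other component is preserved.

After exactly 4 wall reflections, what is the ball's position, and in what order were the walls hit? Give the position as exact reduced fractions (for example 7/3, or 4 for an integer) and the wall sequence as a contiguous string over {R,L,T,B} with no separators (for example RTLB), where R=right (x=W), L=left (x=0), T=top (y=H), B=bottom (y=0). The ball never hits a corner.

1. t=2 → T at (7,6); v=(1,-1)
2. t=3 → R at (10,3); v=(-1,-1)
3. t=3 → B at (7,0); v=(-1,1)
4. t=6 → T at (1,6); v=(-1,-1)

Final position: (1,6)
Wall sequence: TRBT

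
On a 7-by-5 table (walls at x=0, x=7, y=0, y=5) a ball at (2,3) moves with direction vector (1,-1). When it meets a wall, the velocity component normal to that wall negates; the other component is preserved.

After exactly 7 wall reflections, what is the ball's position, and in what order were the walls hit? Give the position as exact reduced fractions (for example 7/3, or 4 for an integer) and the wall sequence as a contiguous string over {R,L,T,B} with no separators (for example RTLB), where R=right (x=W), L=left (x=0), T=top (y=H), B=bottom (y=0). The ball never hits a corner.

Final position: (7,4)
Wall sequence: BRTLBTR

1. t=3 → B at (5,0); v=(1,1)
2. t=2 → R at (7,2); v=(-1,1)
3. t=3 → T at (4,5); v=(-1,-1)
4. t=4 → L at (0,1); v=(1,-1)
5. t=1 → B at (1,0); v=(1,1)
6. t=5 → T at (6,5); v=(1,-1)
7. t=1 → R at (7,4); v=(-1,-1)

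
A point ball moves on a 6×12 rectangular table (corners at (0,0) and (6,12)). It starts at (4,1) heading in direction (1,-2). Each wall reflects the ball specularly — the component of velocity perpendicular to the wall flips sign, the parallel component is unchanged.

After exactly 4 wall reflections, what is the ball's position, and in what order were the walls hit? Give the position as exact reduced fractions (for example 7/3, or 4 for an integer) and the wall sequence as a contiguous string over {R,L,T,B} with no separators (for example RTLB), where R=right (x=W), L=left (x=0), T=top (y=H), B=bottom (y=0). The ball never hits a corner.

Final position: (0,9)
Wall sequence: BRTL

1. t=1/2 → B at (9/2,0); v=(1,2)
2. t=3/2 → R at (6,3); v=(-1,2)
3. t=9/2 → T at (3/2,12); v=(-1,-2)
4. t=3/2 → L at (0,9); v=(1,-2)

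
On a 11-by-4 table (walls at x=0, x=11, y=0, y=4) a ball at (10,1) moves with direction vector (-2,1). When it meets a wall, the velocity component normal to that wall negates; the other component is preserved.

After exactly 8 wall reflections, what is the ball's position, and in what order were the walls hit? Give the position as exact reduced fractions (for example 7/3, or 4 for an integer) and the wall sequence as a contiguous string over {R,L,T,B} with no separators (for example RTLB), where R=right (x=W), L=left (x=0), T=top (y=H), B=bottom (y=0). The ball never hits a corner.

Final position: (6,4)
Wall sequence: TLBRTBLT

1. t=3 → T at (4,4); v=(-2,-1)
2. t=2 → L at (0,2); v=(2,-1)
3. t=2 → B at (4,0); v=(2,1)
4. t=7/2 → R at (11,7/2); v=(-2,1)
5. t=1/2 → T at (10,4); v=(-2,-1)
6. t=4 → B at (2,0); v=(-2,1)
7. t=1 → L at (0,1); v=(2,1)
8. t=3 → T at (6,4); v=(2,-1)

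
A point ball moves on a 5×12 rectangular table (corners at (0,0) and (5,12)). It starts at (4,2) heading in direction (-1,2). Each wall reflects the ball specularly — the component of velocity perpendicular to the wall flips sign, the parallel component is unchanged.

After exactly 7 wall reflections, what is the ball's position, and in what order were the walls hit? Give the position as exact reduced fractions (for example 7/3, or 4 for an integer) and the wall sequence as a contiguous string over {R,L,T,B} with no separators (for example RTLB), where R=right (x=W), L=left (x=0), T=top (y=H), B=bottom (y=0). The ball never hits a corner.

Final position: (5,8)
Wall sequence: LTRBLTR

1. t=4 → L at (0,10); v=(1,2)
2. t=1 → T at (1,12); v=(1,-2)
3. t=4 → R at (5,4); v=(-1,-2)
4. t=2 → B at (3,0); v=(-1,2)
5. t=3 → L at (0,6); v=(1,2)
6. t=3 → T at (3,12); v=(1,-2)
7. t=2 → R at (5,8); v=(-1,-2)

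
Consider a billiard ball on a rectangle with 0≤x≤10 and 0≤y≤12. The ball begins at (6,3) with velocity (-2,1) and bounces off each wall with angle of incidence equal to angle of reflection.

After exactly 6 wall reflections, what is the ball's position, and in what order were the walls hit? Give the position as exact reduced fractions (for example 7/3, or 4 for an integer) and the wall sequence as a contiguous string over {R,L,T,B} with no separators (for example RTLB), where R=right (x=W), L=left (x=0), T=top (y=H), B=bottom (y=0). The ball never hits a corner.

Final position: (4,0)
Wall sequence: LRTLRB

1. t=3 → L at (0,6); v=(2,1)
2. t=5 → R at (10,11); v=(-2,1)
3. t=1 → T at (8,12); v=(-2,-1)
4. t=4 → L at (0,8); v=(2,-1)
5. t=5 → R at (10,3); v=(-2,-1)
6. t=3 → B at (4,0); v=(-2,1)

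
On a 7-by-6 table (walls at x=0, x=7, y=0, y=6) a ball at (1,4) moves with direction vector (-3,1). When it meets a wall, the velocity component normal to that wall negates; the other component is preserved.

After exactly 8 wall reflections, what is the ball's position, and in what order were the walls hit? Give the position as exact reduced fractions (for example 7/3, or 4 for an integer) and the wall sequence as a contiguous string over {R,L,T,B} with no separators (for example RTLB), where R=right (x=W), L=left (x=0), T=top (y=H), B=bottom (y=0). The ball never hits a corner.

Final position: (7,4)
Wall sequence: LTRLRBLR

1. t=1/3 → L at (0,13/3); v=(3,1)
2. t=5/3 → T at (5,6); v=(3,-1)
3. t=2/3 → R at (7,16/3); v=(-3,-1)
4. t=7/3 → L at (0,3); v=(3,-1)
5. t=7/3 → R at (7,2/3); v=(-3,-1)
6. t=2/3 → B at (5,0); v=(-3,1)
7. t=5/3 → L at (0,5/3); v=(3,1)
8. t=7/3 → R at (7,4); v=(-3,1)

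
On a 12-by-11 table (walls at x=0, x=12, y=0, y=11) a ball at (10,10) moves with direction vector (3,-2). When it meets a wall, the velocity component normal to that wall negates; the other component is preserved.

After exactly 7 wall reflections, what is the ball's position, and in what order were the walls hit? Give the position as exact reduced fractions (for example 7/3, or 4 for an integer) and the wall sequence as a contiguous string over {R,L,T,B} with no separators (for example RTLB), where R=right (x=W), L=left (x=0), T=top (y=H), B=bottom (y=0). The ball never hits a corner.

Final position: (10,0)
Wall sequence: RLBRTLB

1. t=2/3 → R at (12,26/3); v=(-3,-2)
2. t=4 → L at (0,2/3); v=(3,-2)
3. t=1/3 → B at (1,0); v=(3,2)
4. t=11/3 → R at (12,22/3); v=(-3,2)
5. t=11/6 → T at (13/2,11); v=(-3,-2)
6. t=13/6 → L at (0,20/3); v=(3,-2)
7. t=10/3 → B at (10,0); v=(3,2)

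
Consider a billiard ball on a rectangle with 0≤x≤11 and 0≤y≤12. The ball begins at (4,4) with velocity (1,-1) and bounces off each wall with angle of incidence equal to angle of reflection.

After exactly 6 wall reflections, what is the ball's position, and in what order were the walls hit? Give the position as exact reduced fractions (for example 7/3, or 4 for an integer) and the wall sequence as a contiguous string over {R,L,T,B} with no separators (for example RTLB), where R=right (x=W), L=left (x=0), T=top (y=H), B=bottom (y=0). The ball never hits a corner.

1. t=4 → B at (8,0); v=(1,1)
2. t=3 → R at (11,3); v=(-1,1)
3. t=9 → T at (2,12); v=(-1,-1)
4. t=2 → L at (0,10); v=(1,-1)
5. t=10 → B at (10,0); v=(1,1)
6. t=1 → R at (11,1); v=(-1,1)

Final position: (11,1)
Wall sequence: BRTLBR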